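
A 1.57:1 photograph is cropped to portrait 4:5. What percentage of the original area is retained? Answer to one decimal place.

The height stays; only width is cut (since portrait 4:5 is narrower than 1.57:1).
(0.800)/(1.570) ≈ 0.510 of the area survives.

51.0%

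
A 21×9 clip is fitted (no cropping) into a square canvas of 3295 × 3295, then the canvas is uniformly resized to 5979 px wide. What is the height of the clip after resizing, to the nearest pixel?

2562 px

In the 3295×3295 frame the clip fills the width: height = 3295 × 9/21 ≈ 1412.14 px.
The frame scales by 5979/3295 = 1.8146; 1412.14 × 1.8146 ≈ 2562.43 px.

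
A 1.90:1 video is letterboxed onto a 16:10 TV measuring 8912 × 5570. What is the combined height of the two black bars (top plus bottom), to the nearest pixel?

879 px

Since 1.900 > 1.600, the video is width-limited.
Content height = 8912 / 1.900 ≈ 4690.53 px.
Black = 5570 − 4690.53 = 879.47 px.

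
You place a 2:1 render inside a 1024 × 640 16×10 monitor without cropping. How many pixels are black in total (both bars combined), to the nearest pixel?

131072 pixels

2:1 is wider than 16×10, so it spans the full width.
Content height = 1024 × 1/2 ≈ 512.0000 px.
640 − 512.0000 = 128.0000 px of bars.
Across the 1024-px span: 128.0000 × 1024 ≈ 131072 px.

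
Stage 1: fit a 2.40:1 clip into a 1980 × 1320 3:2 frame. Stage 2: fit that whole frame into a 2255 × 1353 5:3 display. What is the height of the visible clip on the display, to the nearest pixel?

Inside the 1980×1320 canvas the clip is width-limited at 1980.00 × 825.00.
3:2 in 2255×1353: fills the height, so the intermediate becomes 2029.50 × 1353.00 — a scale of ×1.0250.
The clip scales with it: height 825.00 × 1.0250 ≈ 845.62.

846 px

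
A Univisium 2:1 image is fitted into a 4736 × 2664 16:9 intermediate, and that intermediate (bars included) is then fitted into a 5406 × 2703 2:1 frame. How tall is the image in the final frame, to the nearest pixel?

Univisium 2:1 in 4736×2664: fills the width, so the image is 4736.00 × 2368.00.
Second fit — the 16:9 canvas into 5406×2703 spans the height: 4805.33 × 2703.00 (×1.0146 from 4736×2664).
The image scales with it: height 2368.00 × 1.0146 ≈ 2402.67.

2403 px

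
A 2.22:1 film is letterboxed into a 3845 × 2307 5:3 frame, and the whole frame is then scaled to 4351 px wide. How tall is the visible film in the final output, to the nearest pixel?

In the 3845×2307 frame the film fills the width: height = 3845 / 2.220 ≈ 1731.98 px.
Scaling 3845 → 4351 is ×1.1316, so the height becomes 1731.98 × 1.1316 ≈ 1959.91 px.

1960 px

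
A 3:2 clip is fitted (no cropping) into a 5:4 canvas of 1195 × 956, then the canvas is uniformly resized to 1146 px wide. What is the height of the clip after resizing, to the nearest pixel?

764 px

At 1195×956 the clip is width-limited, so height = 1195 × 2/3 ≈ 796.67 px.
Scaling 1195 → 1146 is ×0.9590, so the height becomes 796.67 × 0.9590 ≈ 764.00 px.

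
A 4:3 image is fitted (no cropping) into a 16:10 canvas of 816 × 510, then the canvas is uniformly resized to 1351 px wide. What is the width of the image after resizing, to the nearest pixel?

In the 816×510 frame the image fills the height: width = 510 × 4/3 ≈ 680.00 px.
Resizing to 1351 px wide multiplies everything by 1.6556: 680.00 → 1125.83 px.

1126 px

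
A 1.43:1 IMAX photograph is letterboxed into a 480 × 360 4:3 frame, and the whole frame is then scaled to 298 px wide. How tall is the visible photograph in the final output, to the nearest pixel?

208 px

In the 480×360 frame the photograph fills the width: height = 480 / 1.430 ≈ 335.66 px.
Resizing to 298 px wide multiplies everything by 0.6208: 335.66 → 208.39 px.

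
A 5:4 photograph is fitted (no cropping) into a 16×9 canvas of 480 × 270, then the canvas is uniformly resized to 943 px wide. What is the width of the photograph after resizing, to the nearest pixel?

In the 480×270 frame the photograph fills the height: width = 270 × 5/4 ≈ 337.50 px.
The frame scales by 943/480 = 1.9646; 337.50 × 1.9646 ≈ 663.05 px.

663 px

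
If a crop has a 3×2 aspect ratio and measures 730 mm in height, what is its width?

1095 mm

At 3×2, 730·3/2 ≈ 1095.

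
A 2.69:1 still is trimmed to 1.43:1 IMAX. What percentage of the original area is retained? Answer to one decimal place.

1.43:1 IMAX is narrower than 2.69:1, so the crop keeps the full height and trims the width.
(1.430)/(2.690) ≈ 0.532 of the area survives.

53.2%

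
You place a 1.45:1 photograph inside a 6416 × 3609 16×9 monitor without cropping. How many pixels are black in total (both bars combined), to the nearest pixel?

Since 1.450 < 1.778, the photograph is height-limited.
The photograph is 3609 × 1.450 ≈ 5233.0500 px wide.
Black = 6416 − 5233.0500 = 1182.9500 px.
Across the 3609-px span: 1182.9500 × 3609 ≈ 4269267 px.

4269267 pixels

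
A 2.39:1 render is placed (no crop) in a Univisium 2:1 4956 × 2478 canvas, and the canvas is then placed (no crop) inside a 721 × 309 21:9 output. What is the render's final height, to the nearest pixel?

First fit — 2.39:1 into 4956×2478 spans the width: 4956.00 × 2073.64.
The Univisium 2:1 canvas is height-limited in 721×309, giving 618.00 × 309.00; scale factor 0.1247.
So the render's height is 2073.64 × 0.1247 ≈ 258.58.

259 px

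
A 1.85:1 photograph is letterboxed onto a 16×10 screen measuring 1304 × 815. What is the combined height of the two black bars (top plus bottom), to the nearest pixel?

Since 1.850 > 1.600, the photograph is width-limited.
That makes the image 704.86 px tall (1304 / 1.850).
Leftover height: 815 − 704.86 = 110.14 px.

110 px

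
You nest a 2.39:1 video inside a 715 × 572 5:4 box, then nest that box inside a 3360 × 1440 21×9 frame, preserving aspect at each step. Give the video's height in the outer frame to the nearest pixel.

First fit — 2.39:1 into 715×572 spans the width: 715.00 × 299.16.
Second fit — the 5:4 canvas into 3360×1440 spans the height: 1800.00 × 1440.00 (×2.5175 from 715×572).
Applying the same ×2.5175: 299.16 → 753.14.

753 px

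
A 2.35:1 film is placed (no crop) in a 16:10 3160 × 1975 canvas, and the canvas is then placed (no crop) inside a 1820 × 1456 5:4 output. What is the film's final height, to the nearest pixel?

First fit — 2.35:1 into 3160×1975 spans the width: 3160.00 × 1344.68.
The 16:10 canvas is width-limited in 1820×1456, giving 1820.00 × 1137.50; scale factor 0.5759.
Applying the same ×0.5759: 1344.68 → 774.47.

774 px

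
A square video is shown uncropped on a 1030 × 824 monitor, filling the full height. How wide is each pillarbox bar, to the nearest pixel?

103 px

Content width = 824 × 1/1 ≈ 824.00 px.
Leftover width: 1030 − 824.00 = 206.00 px → 103.00 each side.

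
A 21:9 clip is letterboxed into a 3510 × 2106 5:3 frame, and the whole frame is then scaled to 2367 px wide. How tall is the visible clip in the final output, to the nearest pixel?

1014 px

Fitted into 3510×2106, the clip spans the width; its height is 3510 × 9/21 ≈ 1504.29 px.
Resizing to 2367 px wide multiplies everything by 0.6744: 1504.29 → 1014.43 px.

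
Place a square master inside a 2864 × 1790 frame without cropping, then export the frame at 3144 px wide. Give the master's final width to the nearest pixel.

1965 px

In the 2864×1790 frame the master fills the height: width = 1790 × 1/1 ≈ 1790.00 px.
Resizing to 3144 px wide multiplies everything by 1.0978: 1790.00 → 1965.00 px.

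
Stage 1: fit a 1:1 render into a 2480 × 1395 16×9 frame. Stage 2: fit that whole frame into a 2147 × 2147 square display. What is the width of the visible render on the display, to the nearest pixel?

First fit — 1:1 into 2480×1395 spans the height: 1395.00 × 1395.00.
Second fit — the 16×9 canvas into 2147×2147 spans the width: 2147.00 × 1207.69 (×0.8657 from 2480×1395).
So the render's width is 1395.00 × 0.8657 ≈ 1207.69.

1208 px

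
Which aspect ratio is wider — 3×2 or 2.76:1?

2.76:1

3×2 = 1.5 and 2.76; 2.76 > 1.5.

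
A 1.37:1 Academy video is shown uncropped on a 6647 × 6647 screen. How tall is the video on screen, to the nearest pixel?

1.37:1 Academy (1.370) > 1:1 (1.000), so the video fills the width.
That makes the image 4851.82 px tall (6647 / 1.370).

4852 px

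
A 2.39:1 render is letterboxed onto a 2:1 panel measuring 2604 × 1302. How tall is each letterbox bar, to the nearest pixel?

106 px

2.39:1 (2.390) > 2:1 (2.000), so the render fills the width.
That makes the image 1089.54 px tall (2604 / 2.390).
1302 − 1089.54 = 212.46 px of bars (106.23 each).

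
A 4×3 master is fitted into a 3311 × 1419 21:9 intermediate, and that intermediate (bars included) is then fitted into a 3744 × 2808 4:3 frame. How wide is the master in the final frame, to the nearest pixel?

Inside the 3311×1419 canvas the master is height-limited at 1892.00 × 1419.00.
21:9 in 3744×2808: fills the width, so the intermediate becomes 3744.00 × 1604.57 — a scale of ×1.1308.
The master scales with it: width 1892.00 × 1.1308 ≈ 2139.43.

2139 px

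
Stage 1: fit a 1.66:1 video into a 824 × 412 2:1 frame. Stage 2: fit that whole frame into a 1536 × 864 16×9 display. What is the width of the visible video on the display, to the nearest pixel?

1275 px

First fit — 1.66:1 into 824×412 spans the height: 683.92 × 412.00.
The 2:1 canvas is width-limited in 1536×864, giving 1536.00 × 768.00; scale factor 1.8641.
So the video's width is 683.92 × 1.8641 ≈ 1274.88.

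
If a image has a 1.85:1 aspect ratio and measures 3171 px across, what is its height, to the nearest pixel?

3171 / 1.850 = 1714.05.

1714 px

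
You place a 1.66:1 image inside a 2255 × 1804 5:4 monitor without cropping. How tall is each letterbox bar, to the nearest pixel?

223 px

1.66:1 is wider than 5:4, so it spans the full width.
The image is 2255 / 1.660 ≈ 1358.43 px tall.
1804 − 1358.43 = 445.57 px of bars (222.78 each).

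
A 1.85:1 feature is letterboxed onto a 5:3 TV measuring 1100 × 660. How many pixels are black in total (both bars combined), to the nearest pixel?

71946 pixels

1.85:1 (1.850) > 5:3 (1.667), so the feature fills the width.
That makes the image 594.5946 px tall (1100 / 1.850).
Black = 660 − 594.5946 = 65.4054 px.
That's 65.4054 × 1100 ≈ 71946 black pixels.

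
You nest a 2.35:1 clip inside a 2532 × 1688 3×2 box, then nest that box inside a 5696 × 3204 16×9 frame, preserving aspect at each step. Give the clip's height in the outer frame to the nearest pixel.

2045 px

Inside the 2532×1688 canvas the clip is width-limited at 2532.00 × 1077.45.
3×2 in 5696×3204: fills the height, so the intermediate becomes 4806.00 × 3204.00 — a scale of ×1.8981.
The clip scales with it: height 1077.45 × 1.8981 ≈ 2045.11.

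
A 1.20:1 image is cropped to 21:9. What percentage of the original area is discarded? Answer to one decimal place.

48.6%

21:9 is wider than 1.20:1, so the crop keeps the full width and trims the height.
Area ratio = (1.200)/(2.333) = 51.43%; the remaining 48.57% is cropped out.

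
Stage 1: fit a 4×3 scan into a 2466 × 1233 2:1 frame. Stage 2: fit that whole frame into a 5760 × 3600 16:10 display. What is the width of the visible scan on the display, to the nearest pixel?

First fit — 4×3 into 2466×1233 spans the height: 1644.00 × 1233.00.
2:1 in 5760×3600: fills the width, so the intermediate becomes 5760.00 × 2880.00 — a scale of ×2.3358.
Applying the same ×2.3358: 1644.00 → 3840.00.

3840 px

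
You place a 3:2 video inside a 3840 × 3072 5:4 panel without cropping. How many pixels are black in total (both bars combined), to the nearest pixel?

1966080 pixels

3:2 (1.500) > 5:4 (1.250), so the video fills the width.
Content height = 3840 × 2/3 ≈ 2560.0000 px.
3072 − 2560.0000 = 512.0000 px of bars.
Bar area = 512.0000 × 3840 ≈ 1966080 px.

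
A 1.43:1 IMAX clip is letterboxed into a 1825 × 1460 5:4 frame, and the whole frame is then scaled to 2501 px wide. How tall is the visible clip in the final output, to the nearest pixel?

At 1825×1460 the clip is width-limited, so height = 1825 / 1.430 ≈ 1276.22 px.
Scaling 1825 → 2501 is ×1.3704, so the height becomes 1276.22 × 1.3704 ≈ 1748.95 px.

1749 px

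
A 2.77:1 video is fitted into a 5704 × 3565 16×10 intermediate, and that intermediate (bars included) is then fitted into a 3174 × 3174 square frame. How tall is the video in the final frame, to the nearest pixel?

Inside the 5704×3565 canvas the video is width-limited at 5704.00 × 2059.21.
Second fit — the 16×10 canvas into 3174×3174 spans the width: 3174.00 × 1983.75 (×0.5565 from 5704×3565).
Applying the same ×0.5565: 2059.21 → 1145.85.

1146 px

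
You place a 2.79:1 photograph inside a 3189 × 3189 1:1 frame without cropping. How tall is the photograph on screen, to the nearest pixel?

1143 px

2.79:1 is wider than 1:1, so it spans the full width.
Content height = 3189 / 2.790 ≈ 1143.01 px.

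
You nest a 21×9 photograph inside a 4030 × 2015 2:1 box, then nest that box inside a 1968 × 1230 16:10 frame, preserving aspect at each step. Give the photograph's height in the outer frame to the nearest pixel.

First fit — 21×9 into 4030×2015 spans the width: 4030.00 × 1727.14.
The 2:1 canvas is width-limited in 1968×1230, giving 1968.00 × 984.00; scale factor 0.4883.
Applying the same ×0.4883: 1727.14 → 843.43.

843 px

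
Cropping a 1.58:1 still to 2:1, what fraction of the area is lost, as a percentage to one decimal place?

21.0%

Going from 1.58:1 to 2:1 means cutting height while keeping width.
Area ratio = (1.580)/(2.000) = 79.00%; the remaining 21.00% is cropped out.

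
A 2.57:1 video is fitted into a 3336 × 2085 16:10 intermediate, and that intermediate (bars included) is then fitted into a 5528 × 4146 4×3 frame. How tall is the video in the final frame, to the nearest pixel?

2.57:1 in 3336×2085: fills the width, so the video is 3336.00 × 1298.05.
16:10 in 5528×4146: fills the width, so the intermediate becomes 5528.00 × 3455.00 — a scale of ×1.6571.
So the video's height is 1298.05 × 1.6571 ≈ 2150.97.

2151 px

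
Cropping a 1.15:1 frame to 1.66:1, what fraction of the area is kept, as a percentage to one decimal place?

69.3%

1.66:1 is wider than 1.15:1, so the crop keeps the full width and trims the height.
(1.150)/(1.660) ≈ 0.693 of the area survives.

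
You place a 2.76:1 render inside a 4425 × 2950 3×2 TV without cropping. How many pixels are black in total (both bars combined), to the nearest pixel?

2.76:1 is wider than 3×2, so it spans the full width.
That makes the image 1603.2609 px tall (4425 / 2.760).
Black = 2950 − 1603.2609 = 1346.7391 px.
Bar area = 1346.7391 × 4425 ≈ 5959321 px.

5959321 pixels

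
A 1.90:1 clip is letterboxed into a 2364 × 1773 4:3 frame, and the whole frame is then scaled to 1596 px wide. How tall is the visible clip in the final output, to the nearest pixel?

840 px

At 2364×1773 the clip is width-limited, so height = 2364 / 1.900 ≈ 1244.21 px.
Scaling 2364 → 1596 is ×0.6751, so the height becomes 1244.21 × 0.6751 ≈ 840.00 px.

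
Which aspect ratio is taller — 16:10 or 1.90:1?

16:10

16:10 = 1.6 and 1.9; 1.9 > 1.6. The smaller width-to-height ratio is the taller frame.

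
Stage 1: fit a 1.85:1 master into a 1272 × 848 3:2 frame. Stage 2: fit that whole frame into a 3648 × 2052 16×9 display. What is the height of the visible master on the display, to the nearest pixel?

1.85:1 in 1272×848: fills the width, so the master is 1272.00 × 687.57.
The 3:2 canvas is height-limited in 3648×2052, giving 3078.00 × 2052.00; scale factor 2.4198.
The master scales with it: height 687.57 × 2.4198 ≈ 1663.78.

1664 px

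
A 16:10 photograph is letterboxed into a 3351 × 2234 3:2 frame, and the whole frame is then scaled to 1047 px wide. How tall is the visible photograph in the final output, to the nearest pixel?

Fitted into 3351×2234, the photograph spans the width; its height is 3351 × 10/16 ≈ 2094.38 px.
Resizing to 1047 px wide multiplies everything by 0.3124: 2094.38 → 654.38 px.

654 px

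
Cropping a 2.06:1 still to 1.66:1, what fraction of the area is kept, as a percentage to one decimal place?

80.6%

The height stays; only width is cut (since 1.66:1 is narrower than 2.06:1).
Fraction kept = (1.660)/(2.060) ≈ 80.58%.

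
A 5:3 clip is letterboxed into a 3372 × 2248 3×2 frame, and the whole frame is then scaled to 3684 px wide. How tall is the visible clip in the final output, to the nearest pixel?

In the 3372×2248 frame the clip fills the width: height = 3372 × 3/5 ≈ 2023.20 px.
The frame scales by 3684/3372 = 1.0925; 2023.20 × 1.0925 ≈ 2210.40 px.

2210 px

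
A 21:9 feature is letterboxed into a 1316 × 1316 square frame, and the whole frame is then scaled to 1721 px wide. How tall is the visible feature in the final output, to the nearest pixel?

738 px

At 1316×1316 the feature is width-limited, so height = 1316 × 9/21 ≈ 564.00 px.
The frame scales by 1721/1316 = 1.3078; 564.00 × 1.3078 ≈ 737.57 px.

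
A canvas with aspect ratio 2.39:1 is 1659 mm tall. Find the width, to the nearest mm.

3965 mm

Width = 1659 × 2.390 = 3965.01.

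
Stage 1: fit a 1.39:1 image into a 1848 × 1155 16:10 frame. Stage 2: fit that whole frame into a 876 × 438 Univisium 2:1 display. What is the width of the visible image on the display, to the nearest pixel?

1.39:1 in 1848×1155: fills the height, so the image is 1605.45 × 1155.00.
Second fit — the 16:10 canvas into 876×438 spans the height: 700.80 × 438.00 (×0.3792 from 1848×1155).
The image scales with it: width 1605.45 × 0.3792 ≈ 608.82.

609 px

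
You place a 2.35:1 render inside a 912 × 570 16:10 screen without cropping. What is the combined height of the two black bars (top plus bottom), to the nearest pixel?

182 px

2.35:1 (2.350) > 16:10 (1.600), so the render fills the width.
That makes the image 388.09 px tall (912 / 2.350).
570 − 388.09 = 181.91 px of bars.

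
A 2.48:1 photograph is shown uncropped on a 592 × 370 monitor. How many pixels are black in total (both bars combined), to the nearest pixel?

Since 2.480 > 1.600, the photograph is width-limited.
That makes the image 238.7097 px tall (592 / 2.480).
Leftover height: 370 − 238.7097 = 131.2903 px.
Across the 592-px span: 131.2903 × 592 ≈ 77724 px.

77724 pixels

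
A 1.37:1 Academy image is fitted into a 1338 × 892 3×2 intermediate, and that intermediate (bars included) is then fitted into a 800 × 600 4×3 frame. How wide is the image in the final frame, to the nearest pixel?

731 px

First fit — 1.37:1 Academy into 1338×892 spans the height: 1222.04 × 892.00.
3×2 in 800×600: fills the width, so the intermediate becomes 800.00 × 533.33 — a scale of ×0.5979.
Applying the same ×0.5979: 1222.04 → 730.67.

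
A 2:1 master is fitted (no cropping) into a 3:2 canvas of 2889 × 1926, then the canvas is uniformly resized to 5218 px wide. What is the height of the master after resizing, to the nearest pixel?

In the 2889×1926 frame the master fills the width: height = 2889 × 1/2 ≈ 1444.50 px.
Scaling 2889 → 5218 is ×1.8062, so the height becomes 1444.50 × 1.8062 ≈ 2609.00 px.

2609 px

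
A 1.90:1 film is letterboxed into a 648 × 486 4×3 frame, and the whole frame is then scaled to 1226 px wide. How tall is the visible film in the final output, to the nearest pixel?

At 648×486 the film is width-limited, so height = 648 / 1.900 ≈ 341.05 px.
Resizing to 1226 px wide multiplies everything by 1.8920: 341.05 → 645.26 px.

645 px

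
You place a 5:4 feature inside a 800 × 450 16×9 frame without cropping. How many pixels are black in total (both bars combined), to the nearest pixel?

5:4 (1.250) < 16×9 (1.778), so the feature fills the height.
The feature is 450 × 5/4 ≈ 562.5000 px wide.
800 − 562.5000 = 237.5000 px of bars.
That's 237.5000 × 450 ≈ 106875 black pixels.

106875 pixels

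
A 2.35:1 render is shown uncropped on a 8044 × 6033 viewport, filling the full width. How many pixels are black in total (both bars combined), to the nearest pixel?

Content height = 8044 / 2.350 ≈ 3422.9787 px.
6033 − 3422.9787 = 2610.0213 px of bars.
Across the 8044-px span: 2610.0213 × 8044 ≈ 20995011 px.

20995011 pixels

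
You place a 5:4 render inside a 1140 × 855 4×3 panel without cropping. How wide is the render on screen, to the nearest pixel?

1069 px

5:4 is narrower than 4×3, so it spans the full height.
That makes the image 1068.75 px wide (855 × 5/4).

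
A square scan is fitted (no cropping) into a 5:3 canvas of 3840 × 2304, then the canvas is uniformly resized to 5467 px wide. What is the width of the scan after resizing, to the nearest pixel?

3280 px

Fitted into 3840×2304, the scan spans the height; its width is 2304 × 1/1 ≈ 2304.00 px.
The frame scales by 5467/3840 = 1.4237; 2304.00 × 1.4237 ≈ 3280.20 px.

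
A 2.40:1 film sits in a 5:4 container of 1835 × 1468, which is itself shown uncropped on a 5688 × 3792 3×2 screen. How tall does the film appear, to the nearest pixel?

1975 px

2.40:1 in 1835×1468: fills the width, so the film is 1835.00 × 764.58.
5:4 in 5688×3792: fills the height, so the intermediate becomes 4740.00 × 3792.00 — a scale of ×2.5831.
Applying the same ×2.5831: 764.58 → 1975.00.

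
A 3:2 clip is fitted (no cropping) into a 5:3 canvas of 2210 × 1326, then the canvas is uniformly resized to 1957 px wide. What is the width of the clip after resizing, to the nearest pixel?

1761 px

In the 2210×1326 frame the clip fills the height: width = 1326 × 3/2 ≈ 1989.00 px.
The frame scales by 1957/2210 = 0.8855; 1989.00 × 0.8855 ≈ 1761.30 px.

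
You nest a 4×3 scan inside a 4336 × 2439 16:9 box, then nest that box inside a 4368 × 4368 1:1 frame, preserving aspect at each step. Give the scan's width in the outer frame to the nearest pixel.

3276 px

Inside the 4336×2439 canvas the scan is height-limited at 3252.00 × 2439.00.
Second fit — the 16:9 canvas into 4368×4368 spans the width: 4368.00 × 2457.00 (×1.0074 from 4336×2439).
The scan scales with it: width 3252.00 × 1.0074 ≈ 3276.00.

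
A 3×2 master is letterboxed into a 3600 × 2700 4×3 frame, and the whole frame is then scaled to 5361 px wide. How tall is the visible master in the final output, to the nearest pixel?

3574 px

At 3600×2700 the master is width-limited, so height = 3600 × 2/3 ≈ 2400.00 px.
Scaling 3600 → 5361 is ×1.4892, so the height becomes 2400.00 × 1.4892 ≈ 3574.00 px.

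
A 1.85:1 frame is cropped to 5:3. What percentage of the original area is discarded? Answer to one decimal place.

9.9%

5:3 is narrower than 1.85:1, so the crop keeps the full height and trims the width.
(1.667)/(1.850) ≈ 0.901 of the area survives, leaving 9.91% discarded.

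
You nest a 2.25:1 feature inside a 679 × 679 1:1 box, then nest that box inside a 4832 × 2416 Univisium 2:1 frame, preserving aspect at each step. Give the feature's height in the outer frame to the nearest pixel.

2.25:1 in 679×679: fills the width, so the feature is 679.00 × 301.78.
The 1:1 canvas is height-limited in 4832×2416, giving 2416.00 × 2416.00; scale factor 3.5582.
The feature scales with it: height 301.78 × 3.5582 ≈ 1073.78.

1074 px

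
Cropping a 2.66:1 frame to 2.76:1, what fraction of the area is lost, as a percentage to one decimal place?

3.6%

Going from 2.66:1 to 2.76:1 means cutting height while keeping width.
Area ratio = (2.660)/(2.760) = 96.38%; the remaining 3.62% is cropped out.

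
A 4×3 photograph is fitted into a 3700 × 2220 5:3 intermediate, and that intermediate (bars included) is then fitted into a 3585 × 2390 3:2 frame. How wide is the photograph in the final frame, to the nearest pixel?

2868 px

Inside the 3700×2220 canvas the photograph is height-limited at 2960.00 × 2220.00.
5:3 in 3585×2390: fills the width, so the intermediate becomes 3585.00 × 2151.00 — a scale of ×0.9689.
Applying the same ×0.9689: 2960.00 → 2868.00.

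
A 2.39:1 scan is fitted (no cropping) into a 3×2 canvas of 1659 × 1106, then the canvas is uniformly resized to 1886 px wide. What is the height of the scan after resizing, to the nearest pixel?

789 px

At 1659×1106 the scan is width-limited, so height = 1659 / 2.390 ≈ 694.14 px.
Resizing to 1886 px wide multiplies everything by 1.1368: 694.14 → 789.12 px.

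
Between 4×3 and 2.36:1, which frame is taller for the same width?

4×3 = 1.333 and 2.36; 2.36 > 1.333. The smaller width-to-height ratio is the taller frame.

4×3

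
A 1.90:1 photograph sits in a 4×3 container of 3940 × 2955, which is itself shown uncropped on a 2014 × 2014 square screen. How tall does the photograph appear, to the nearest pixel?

1060 px

Inside the 3940×2955 canvas the photograph is width-limited at 3940.00 × 2073.68.
4×3 in 2014×2014: fills the width, so the intermediate becomes 2014.00 × 1510.50 — a scale of ×0.5112.
The photograph scales with it: height 2073.68 × 0.5112 ≈ 1060.00.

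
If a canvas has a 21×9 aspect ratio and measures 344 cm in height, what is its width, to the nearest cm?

Width = 344 / 9 × 21 = 802.67.

803 cm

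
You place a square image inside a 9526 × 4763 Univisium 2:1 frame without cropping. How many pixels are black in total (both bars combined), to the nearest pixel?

22686169 pixels

square is narrower than Univisium 2:1, so it spans the full height.
That makes the image 4763.0000 px wide (4763 × 1/1).
9526 − 4763.0000 = 4763.0000 px of bars.
Bar area = 4763.0000 × 4763 ≈ 22686169 px.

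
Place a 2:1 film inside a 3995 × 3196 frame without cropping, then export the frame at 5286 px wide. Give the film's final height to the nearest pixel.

2643 px

Fitted into 3995×3196, the film spans the width; its height is 3995 × 1/2 ≈ 1997.50 px.
The frame scales by 5286/3995 = 1.3232; 1997.50 × 1.3232 ≈ 2643.00 px.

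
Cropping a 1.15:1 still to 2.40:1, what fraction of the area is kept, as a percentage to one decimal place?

47.9%

2.40:1 is wider than 1.15:1, so the crop keeps the full width and trims the height.
Area ratio = (1.150)/(2.400) = 47.92% retained.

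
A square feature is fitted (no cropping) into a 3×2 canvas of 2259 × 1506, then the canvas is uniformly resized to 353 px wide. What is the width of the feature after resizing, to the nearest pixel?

235 px

In the 2259×1506 frame the feature fills the height: width = 1506 × 1/1 ≈ 1506.00 px.
The frame scales by 353/2259 = 0.1563; 1506.00 × 0.1563 ≈ 235.33 px.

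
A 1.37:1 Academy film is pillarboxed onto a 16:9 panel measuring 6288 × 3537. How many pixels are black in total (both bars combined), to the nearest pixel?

Since 1.370 < 1.778, the film is height-limited.
That makes the image 4845.6900 px wide (3537 × 1.370).
Black = 6288 − 4845.6900 = 1442.3100 px.
Across the 3537-px span: 1442.3100 × 3537 ≈ 5101450 px.

5101450 pixels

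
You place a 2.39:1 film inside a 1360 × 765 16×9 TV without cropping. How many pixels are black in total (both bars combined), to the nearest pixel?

2.39:1 (2.390) > 16×9 (1.778), so the film fills the width.
The film is 1360 / 2.390 ≈ 569.0377 px tall.
765 − 569.0377 = 195.9623 px of bars.
Bar area = 195.9623 × 1360 ≈ 266509 px.

266509 pixels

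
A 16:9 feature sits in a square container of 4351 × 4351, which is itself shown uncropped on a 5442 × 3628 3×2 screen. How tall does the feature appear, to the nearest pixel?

Inside the 4351×4351 canvas the feature is width-limited at 4351.00 × 2447.44.
Second fit — the square canvas into 5442×3628 spans the height: 3628.00 × 3628.00 (×0.8338 from 4351×4351).
So the feature's height is 2447.44 × 0.8338 ≈ 2040.75.

2041 px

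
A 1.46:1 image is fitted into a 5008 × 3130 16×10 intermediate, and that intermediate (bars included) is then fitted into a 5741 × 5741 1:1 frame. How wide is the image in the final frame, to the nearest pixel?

First fit — 1.46:1 into 5008×3130 spans the height: 4569.80 × 3130.00.
16×10 in 5741×5741: fills the width, so the intermediate becomes 5741.00 × 3588.12 — a scale of ×1.1464.
The image scales with it: width 4569.80 × 1.1464 ≈ 5238.66.

5239 px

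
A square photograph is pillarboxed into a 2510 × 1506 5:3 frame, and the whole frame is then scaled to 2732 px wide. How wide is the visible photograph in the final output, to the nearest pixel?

1639 px

At 2510×1506 the photograph is height-limited, so width = 1506 × 1/1 ≈ 1506.00 px.
Resizing to 2732 px wide multiplies everything by 1.0884: 1506.00 → 1639.20 px.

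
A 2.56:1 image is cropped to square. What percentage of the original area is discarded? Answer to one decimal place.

60.9%

The height stays; only width is cut (since square is narrower than 2.56:1).
(1.000)/(2.560) ≈ 0.391 of the area survives, leaving 60.94% discarded.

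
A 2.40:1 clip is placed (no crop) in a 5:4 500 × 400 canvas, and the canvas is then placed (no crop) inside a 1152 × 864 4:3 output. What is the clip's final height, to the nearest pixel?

450 px

Inside the 500×400 canvas the clip is width-limited at 500.00 × 208.33.
Second fit — the 5:4 canvas into 1152×864 spans the height: 1080.00 × 864.00 (×2.1600 from 500×400).
Applying the same ×2.1600: 208.33 → 450.00.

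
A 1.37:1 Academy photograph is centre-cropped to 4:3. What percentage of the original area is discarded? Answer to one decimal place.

The height stays; only width is cut (since 4:3 is narrower than 1.37:1 Academy).
Area ratio = (1.333)/(1.370) = 97.32%; the remaining 2.68% is cropped out.

2.7%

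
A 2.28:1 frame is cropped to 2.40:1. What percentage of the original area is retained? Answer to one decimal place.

95.0%

2.40:1 is wider than 2.28:1, so the crop keeps the full width and trims the height.
(2.280)/(2.400) ≈ 0.950 of the area survives.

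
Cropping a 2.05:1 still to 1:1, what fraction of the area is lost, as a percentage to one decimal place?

51.2%

Going from 2.05:1 to 1:1 means cutting width while keeping height.
Area ratio = (1.000)/(2.050) = 48.78%; the remaining 51.22% is cropped out.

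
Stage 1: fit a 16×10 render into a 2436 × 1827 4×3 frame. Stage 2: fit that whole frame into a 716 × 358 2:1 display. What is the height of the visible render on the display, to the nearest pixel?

Inside the 2436×1827 canvas the render is width-limited at 2436.00 × 1522.50.
The 4×3 canvas is height-limited in 716×358, giving 477.33 × 358.00; scale factor 0.1959.
The render scales with it: height 1522.50 × 0.1959 ≈ 298.33.

298 px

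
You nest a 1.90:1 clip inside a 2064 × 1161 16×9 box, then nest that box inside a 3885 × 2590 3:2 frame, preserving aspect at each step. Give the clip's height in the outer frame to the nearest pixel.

First fit — 1.90:1 into 2064×1161 spans the width: 2064.00 × 1086.32.
Second fit — the 16×9 canvas into 3885×2590 spans the width: 3885.00 × 2185.31 (×1.8823 from 2064×1161).
So the clip's height is 1086.32 × 1.8823 ≈ 2044.74.

2045 px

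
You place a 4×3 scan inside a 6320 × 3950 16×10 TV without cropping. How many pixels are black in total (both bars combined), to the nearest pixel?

4160667 pixels

4×3 is narrower than 16×10, so it spans the full height.
Content width = 3950 × 4/3 ≈ 5266.6667 px.
6320 − 5266.6667 = 1053.3333 px of bars.
Bar area = 1053.3333 × 3950 ≈ 4160667 px.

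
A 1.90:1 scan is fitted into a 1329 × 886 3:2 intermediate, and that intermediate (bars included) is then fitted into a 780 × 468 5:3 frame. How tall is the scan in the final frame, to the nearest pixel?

First fit — 1.90:1 into 1329×886 spans the width: 1329.00 × 699.47.
The 3:2 canvas is height-limited in 780×468, giving 702.00 × 468.00; scale factor 0.5282.
So the scan's height is 699.47 × 0.5282 ≈ 369.47.

369 px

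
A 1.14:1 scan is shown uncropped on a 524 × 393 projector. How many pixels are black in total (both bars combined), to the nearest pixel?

Since 1.140 < 1.333, the scan is height-limited.
The scan is 393 × 1.140 ≈ 448.0200 px wide.
Leftover width: 524 − 448.0200 = 75.9800 px.
Across the 393-px span: 75.9800 × 393 ≈ 29860 px.

29860 pixels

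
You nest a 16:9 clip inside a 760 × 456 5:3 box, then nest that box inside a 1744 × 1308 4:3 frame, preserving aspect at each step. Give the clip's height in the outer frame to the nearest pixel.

981 px

First fit — 16:9 into 760×456 spans the width: 760.00 × 427.50.
The 5:3 canvas is width-limited in 1744×1308, giving 1744.00 × 1046.40; scale factor 2.2947.
The clip scales with it: height 427.50 × 2.2947 ≈ 981.00.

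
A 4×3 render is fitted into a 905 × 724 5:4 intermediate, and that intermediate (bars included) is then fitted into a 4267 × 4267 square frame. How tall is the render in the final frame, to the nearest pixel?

3200 px

First fit — 4×3 into 905×724 spans the width: 905.00 × 678.75.
Second fit — the 5:4 canvas into 4267×4267 spans the width: 4267.00 × 3413.60 (×4.7149 from 905×724).
The render scales with it: height 678.75 × 4.7149 ≈ 3200.25.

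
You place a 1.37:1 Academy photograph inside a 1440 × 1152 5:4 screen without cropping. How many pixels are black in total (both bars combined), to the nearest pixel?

1.37:1 Academy is wider than 5:4, so it spans the full width.
That makes the image 1051.0949 px tall (1440 / 1.370).
Leftover height: 1152 − 1051.0949 = 100.9051 px.
Across the 1440-px span: 100.9051 × 1440 ≈ 145303 px.

145303 pixels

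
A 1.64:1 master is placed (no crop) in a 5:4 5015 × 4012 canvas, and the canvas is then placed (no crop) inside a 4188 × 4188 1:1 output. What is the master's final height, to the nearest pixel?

2554 px

1.64:1 in 5015×4012: fills the width, so the master is 5015.00 × 3057.93.
5:4 in 4188×4188: fills the width, so the intermediate becomes 4188.00 × 3350.40 — a scale of ×0.8351.
The master scales with it: height 3057.93 × 0.8351 ≈ 2553.66.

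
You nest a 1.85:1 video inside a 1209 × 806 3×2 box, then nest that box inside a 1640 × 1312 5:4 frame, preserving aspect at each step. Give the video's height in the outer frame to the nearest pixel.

886 px

First fit — 1.85:1 into 1209×806 spans the width: 1209.00 × 653.51.
3×2 in 1640×1312: fills the width, so the intermediate becomes 1640.00 × 1093.33 — a scale of ×1.3565.
The video scales with it: height 653.51 × 1.3565 ≈ 886.49.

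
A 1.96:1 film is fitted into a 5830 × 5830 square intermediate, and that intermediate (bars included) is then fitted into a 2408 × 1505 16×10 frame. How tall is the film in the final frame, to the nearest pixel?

First fit — 1.96:1 into 5830×5830 spans the width: 5830.00 × 2974.49.
square in 2408×1505: fills the height, so the intermediate becomes 1505.00 × 1505.00 — a scale of ×0.2581.
Applying the same ×0.2581: 2974.49 → 767.86.

768 px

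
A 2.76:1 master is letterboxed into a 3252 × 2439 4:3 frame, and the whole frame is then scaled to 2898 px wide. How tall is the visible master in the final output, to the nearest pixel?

In the 3252×2439 frame the master fills the width: height = 3252 / 2.760 ≈ 1178.26 px.
Resizing to 2898 px wide multiplies everything by 0.8911: 1178.26 → 1050.00 px.

1050 px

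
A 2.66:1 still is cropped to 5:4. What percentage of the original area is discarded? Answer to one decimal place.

5:4 is narrower than 2.66:1, so the crop keeps the full height and trims the width.
Fraction kept = (1.250)/(2.660) ≈ 46.99%, so 53.01% is lost.

53.0%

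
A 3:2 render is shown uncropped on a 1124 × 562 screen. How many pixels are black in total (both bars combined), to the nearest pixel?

157922 pixels

Since 1.500 < 2.000, the render is height-limited.
Content width = 562 × 3/2 ≈ 843.0000 px.
Black = 1124 − 843.0000 = 281.0000 px.
That's 281.0000 × 562 ≈ 157922 black pixels.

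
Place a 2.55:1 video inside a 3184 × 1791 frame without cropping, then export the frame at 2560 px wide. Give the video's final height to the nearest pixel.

Fitted into 3184×1791, the video spans the width; its height is 3184 / 2.550 ≈ 1248.63 px.
Scaling 3184 → 2560 is ×0.8040, so the height becomes 1248.63 × 0.8040 ≈ 1003.92 px.

1004 px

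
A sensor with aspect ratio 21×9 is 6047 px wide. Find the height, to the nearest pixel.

2592 px

Height = 6047 / 21 × 9 = 2591.57.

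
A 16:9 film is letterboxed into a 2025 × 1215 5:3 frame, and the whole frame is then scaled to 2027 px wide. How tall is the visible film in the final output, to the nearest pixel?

Fitted into 2025×1215, the film spans the width; its height is 2025 × 9/16 ≈ 1139.06 px.
Scaling 2025 → 2027 is ×1.0010, so the height becomes 1139.06 × 1.0010 ≈ 1140.19 px.

1140 px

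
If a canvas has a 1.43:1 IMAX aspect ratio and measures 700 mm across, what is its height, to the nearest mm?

490 mm

At 1.43:1 IMAX, 700 / 1.430 ≈ 489.51.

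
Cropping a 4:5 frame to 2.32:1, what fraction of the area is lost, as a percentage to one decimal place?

65.5%

Going from 4:5 to 2.32:1 means cutting height while keeping width.
Fraction kept = (0.800)/(2.320) ≈ 34.48%, so 65.52% is lost.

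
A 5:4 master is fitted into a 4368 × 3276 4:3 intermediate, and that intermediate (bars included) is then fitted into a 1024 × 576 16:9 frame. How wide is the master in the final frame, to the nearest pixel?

Inside the 4368×3276 canvas the master is height-limited at 4095.00 × 3276.00.
4:3 in 1024×576: fills the height, so the intermediate becomes 768.00 × 576.00 — a scale of ×0.1758.
The master scales with it: width 4095.00 × 0.1758 ≈ 720.00.

720 px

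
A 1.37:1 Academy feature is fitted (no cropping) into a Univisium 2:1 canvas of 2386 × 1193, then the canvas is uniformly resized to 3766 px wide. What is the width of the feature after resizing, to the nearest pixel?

2580 px

At 2386×1193 the feature is height-limited, so width = 1193 × 1.370 ≈ 1634.41 px.
Scaling 2386 → 3766 is ×1.5784, so the width becomes 1634.41 × 1.5784 ≈ 2579.71 px.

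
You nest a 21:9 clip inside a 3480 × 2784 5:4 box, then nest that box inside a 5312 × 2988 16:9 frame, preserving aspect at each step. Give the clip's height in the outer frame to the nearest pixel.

First fit — 21:9 into 3480×2784 spans the width: 3480.00 × 1491.43.
5:4 in 5312×2988: fills the height, so the intermediate becomes 3735.00 × 2988.00 — a scale of ×1.0733.
The clip scales with it: height 1491.43 × 1.0733 ≈ 1600.71.

1601 px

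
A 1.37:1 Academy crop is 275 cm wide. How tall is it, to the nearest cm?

Height = 275 / 1.370 = 200.73.

201 cm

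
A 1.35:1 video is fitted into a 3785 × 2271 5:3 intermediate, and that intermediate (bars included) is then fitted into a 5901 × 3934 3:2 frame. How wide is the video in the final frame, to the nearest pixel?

4780 px

1.35:1 in 3785×2271: fills the height, so the video is 3065.85 × 2271.00.
5:3 in 5901×3934: fills the width, so the intermediate becomes 5901.00 × 3540.60 — a scale of ×1.5590.
Applying the same ×1.5590: 3065.85 → 4779.81.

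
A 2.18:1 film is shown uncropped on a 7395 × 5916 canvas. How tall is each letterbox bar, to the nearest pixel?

1262 px

2.18:1 is wider than 5:4, so it spans the full width.
The film is 7395 / 2.180 ≈ 3392.20 px tall.
Black = 5916 − 3392.20 = 2523.80 px, or 1261.90 per bar.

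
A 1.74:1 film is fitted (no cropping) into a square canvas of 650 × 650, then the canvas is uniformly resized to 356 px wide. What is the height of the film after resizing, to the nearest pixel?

205 px

Fitted into 650×650, the film spans the width; its height is 650 / 1.740 ≈ 373.56 px.
Scaling 650 → 356 is ×0.5477, so the height becomes 373.56 × 0.5477 ≈ 204.60 px.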